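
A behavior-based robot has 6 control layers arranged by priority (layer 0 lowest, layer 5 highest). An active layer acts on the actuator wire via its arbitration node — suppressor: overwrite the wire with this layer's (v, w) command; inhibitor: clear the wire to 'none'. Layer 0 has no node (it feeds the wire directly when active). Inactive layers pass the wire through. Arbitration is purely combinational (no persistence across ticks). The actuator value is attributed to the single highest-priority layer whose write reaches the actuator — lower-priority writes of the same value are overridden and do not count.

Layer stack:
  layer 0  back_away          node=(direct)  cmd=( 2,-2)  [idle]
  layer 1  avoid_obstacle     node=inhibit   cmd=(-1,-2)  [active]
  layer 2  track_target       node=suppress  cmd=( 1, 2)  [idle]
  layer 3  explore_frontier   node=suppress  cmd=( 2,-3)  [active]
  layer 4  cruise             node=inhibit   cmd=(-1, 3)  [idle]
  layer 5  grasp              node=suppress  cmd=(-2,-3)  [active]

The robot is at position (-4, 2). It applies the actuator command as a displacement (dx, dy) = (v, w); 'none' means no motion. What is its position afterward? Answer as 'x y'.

-6 -1

L0 back_away: idle → wire = none
L1 avoid_obstacle: active, inhibitor → wire = none
L2 track_target: idle → wire stays none
L3 explore_frontier: active, suppressor → wire = (2, -3)
L4 cruise: idle → wire stays (2, -3)
L5 grasp: active, suppressor → wire = (-2, -3)
actuator = (-2, -3)
position: (-4, 2) + (-2, -3) = (-6, -1)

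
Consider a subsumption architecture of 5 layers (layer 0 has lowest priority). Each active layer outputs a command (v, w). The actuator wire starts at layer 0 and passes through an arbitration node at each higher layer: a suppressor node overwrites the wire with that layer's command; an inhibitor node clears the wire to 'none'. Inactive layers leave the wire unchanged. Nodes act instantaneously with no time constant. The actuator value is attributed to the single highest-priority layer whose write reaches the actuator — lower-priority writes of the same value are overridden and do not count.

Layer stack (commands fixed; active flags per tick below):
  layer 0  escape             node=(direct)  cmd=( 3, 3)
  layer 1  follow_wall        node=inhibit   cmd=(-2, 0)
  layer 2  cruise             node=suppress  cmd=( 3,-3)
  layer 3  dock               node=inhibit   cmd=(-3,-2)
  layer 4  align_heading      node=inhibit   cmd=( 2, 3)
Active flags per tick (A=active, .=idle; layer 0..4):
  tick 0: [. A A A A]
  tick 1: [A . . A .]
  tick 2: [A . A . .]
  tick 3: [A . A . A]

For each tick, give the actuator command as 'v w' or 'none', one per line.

tick 0:
  L0 escape: idle → wire = none
  L1 follow_wall: active, inhibitor → wire = none
  L2 cruise: active, suppressor → wire = (3, -3)
  L3 dock: active, inhibitor → wire = none
  L4 align_heading: active, inhibitor → wire = none
  actuator = none
tick 1:
  L0 escape: active, feeds wire = (3, 3)
  L1 follow_wall: idle → wire stays (3, 3)
  L2 cruise: idle → wire stays (3, 3)
  L3 dock: active, inhibitor → wire = none
  L4 align_heading: idle → wire stays none
  actuator = none
tick 2:
  L0 escape: active, feeds wire = (3, 3)
  L1 follow_wall: idle → wire stays (3, 3)
  L2 cruise: active, suppressor → wire = (3, -3)
  L3 dock: idle → wire stays (3, -3)
  L4 align_heading: idle → wire stays (3, -3)
  actuator = (3, -3)
tick 3:
  L0 escape: active, feeds wire = (3, 3)
  L1 follow_wall: idle → wire stays (3, 3)
  L2 cruise: active, suppressor → wire = (3, -3)
  L3 dock: idle → wire stays (3, -3)
  L4 align_heading: active, inhibitor → wire = none
  actuator = none

none
none
3 -3
none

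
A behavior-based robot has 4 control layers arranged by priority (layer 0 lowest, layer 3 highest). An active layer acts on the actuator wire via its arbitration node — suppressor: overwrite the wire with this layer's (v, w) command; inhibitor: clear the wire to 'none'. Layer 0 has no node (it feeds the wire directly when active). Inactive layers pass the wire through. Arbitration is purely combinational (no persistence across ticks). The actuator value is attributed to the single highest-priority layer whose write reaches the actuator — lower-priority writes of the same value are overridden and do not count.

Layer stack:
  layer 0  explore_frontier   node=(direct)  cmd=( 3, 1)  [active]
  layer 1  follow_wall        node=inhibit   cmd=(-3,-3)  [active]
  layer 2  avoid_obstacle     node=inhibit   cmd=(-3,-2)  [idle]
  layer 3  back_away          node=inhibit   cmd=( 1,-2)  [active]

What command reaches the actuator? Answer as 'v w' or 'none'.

layer 0 (explore_frontier) active — direct: (3, 1)
layer 1 (follow_wall) active — inhibits: none
layer 2 (avoid_obstacle) idle — unchanged: none
layer 3 (back_away) active — inhibits: none
→ actuator none

none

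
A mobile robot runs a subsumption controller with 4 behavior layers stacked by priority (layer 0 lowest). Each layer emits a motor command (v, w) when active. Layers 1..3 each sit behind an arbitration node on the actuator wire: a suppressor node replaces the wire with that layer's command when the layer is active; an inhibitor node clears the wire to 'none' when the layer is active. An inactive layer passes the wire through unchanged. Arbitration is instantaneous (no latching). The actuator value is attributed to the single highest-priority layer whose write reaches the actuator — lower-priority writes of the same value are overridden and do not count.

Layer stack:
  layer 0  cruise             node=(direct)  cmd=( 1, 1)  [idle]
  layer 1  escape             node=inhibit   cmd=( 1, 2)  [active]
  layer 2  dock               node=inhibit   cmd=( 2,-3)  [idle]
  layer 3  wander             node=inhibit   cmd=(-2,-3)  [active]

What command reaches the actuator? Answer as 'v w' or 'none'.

L0 cruise: idle → wire = none
L1 escape: active, inhibitor → wire = none
L2 dock: idle → wire stays none
L3 wander: active, inhibitor → wire = none
actuator = none

none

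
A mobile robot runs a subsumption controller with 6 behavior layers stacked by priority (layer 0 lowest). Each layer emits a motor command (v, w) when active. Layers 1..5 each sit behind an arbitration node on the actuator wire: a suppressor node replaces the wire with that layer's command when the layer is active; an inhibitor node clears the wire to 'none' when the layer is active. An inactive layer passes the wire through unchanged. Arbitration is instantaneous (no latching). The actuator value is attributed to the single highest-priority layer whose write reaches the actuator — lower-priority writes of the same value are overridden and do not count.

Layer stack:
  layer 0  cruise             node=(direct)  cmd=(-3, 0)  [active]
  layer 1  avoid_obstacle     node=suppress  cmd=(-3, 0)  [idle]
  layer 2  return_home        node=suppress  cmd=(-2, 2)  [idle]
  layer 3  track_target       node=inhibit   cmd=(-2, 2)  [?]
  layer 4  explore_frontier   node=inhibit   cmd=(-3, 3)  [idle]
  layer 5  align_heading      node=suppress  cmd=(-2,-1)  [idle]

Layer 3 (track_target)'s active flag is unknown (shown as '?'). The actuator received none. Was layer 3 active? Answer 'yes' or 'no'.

yes

If layer 3 is active=yes:
  actuator would be none
If layer 3 is active=no:
  actuator would be (-3, 0)
Observed none, so layer 3 was active.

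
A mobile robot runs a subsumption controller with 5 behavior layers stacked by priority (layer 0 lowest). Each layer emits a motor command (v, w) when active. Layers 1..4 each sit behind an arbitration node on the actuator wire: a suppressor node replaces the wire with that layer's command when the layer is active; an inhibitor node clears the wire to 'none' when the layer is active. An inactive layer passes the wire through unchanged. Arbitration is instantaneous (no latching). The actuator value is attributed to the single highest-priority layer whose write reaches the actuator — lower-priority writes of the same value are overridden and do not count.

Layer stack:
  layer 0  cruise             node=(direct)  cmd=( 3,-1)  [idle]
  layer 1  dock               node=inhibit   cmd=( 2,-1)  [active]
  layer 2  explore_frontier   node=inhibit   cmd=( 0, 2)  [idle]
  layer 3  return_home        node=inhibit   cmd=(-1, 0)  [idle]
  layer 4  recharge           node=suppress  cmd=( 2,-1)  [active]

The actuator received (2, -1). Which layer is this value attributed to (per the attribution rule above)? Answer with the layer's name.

L0 cruise: idle → wire = none
L1 dock: active, inhibitor → wire = none
L2 explore_frontier: idle → wire stays none
L3 return_home: idle → wire stays none
L4 recharge: active, suppressor → wire = (2, -1)
actuator = (2, -1)
last writer: layer 4 = recharge

recharge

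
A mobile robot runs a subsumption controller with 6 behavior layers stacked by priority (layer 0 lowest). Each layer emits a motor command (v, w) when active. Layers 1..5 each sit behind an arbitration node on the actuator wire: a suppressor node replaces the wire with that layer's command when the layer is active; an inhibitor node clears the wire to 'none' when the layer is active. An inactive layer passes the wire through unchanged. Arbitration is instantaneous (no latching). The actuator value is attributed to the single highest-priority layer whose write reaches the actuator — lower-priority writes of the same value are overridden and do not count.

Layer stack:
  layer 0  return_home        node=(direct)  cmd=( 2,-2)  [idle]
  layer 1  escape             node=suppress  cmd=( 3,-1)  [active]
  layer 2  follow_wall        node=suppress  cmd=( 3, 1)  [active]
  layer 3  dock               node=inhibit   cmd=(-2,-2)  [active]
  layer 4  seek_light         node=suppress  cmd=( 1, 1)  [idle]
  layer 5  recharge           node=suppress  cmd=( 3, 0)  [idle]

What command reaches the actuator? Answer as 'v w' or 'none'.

none

L0 return_home: idle → wire = none
L1 escape: active, suppressor → wire = (3, -1)
L2 follow_wall: active, suppressor → wire = (3, 1)
L3 dock: active, inhibitor → wire = none
L4 seek_light: idle → wire stays none
L5 recharge: idle → wire stays none
actuator = none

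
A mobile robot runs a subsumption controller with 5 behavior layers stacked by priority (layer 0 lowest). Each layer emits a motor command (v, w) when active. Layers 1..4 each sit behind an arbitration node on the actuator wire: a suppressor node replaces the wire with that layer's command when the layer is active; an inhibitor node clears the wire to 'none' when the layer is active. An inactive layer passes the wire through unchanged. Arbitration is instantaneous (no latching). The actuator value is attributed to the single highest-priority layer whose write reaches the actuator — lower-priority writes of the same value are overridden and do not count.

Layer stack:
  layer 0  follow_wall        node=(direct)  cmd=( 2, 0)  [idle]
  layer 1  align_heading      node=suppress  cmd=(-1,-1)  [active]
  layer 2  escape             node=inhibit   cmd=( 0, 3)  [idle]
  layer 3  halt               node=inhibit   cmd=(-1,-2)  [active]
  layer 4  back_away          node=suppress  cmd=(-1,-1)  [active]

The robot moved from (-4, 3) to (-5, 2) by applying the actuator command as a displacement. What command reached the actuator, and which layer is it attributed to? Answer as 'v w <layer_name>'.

displacement = (-5, 2) − (-4, 3) = (-1, -1)
[0] follow_wall off; wire := none
[1] align_heading on (suppress); wire := (-1, -1)
[2] escape off; pass (-1, -1)
[3] halt on (inhibit); wire := none
[4] back_away on (suppress); wire := (-1, -1)
output (-1, -1) — from layer 4 (back_away)

-1 -1 back_away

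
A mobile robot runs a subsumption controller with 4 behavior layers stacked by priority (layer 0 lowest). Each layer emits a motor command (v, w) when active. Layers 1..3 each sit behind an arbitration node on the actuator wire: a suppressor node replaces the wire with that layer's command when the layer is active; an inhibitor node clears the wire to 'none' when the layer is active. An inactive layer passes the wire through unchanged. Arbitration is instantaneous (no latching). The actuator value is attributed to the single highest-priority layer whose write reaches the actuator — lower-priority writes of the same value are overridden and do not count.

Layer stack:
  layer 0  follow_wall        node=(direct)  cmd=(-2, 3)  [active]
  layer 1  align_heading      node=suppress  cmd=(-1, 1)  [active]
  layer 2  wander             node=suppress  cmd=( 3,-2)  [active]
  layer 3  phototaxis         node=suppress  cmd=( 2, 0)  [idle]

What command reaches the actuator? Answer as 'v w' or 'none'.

[0] follow_wall on; wire := (-2, 3)
[1] align_heading on (suppress); wire := (-1, 1)
[2] wander on (suppress); wire := (3, -2)
[3] phototaxis off; pass (3, -2)
output (3, -2)

3 -2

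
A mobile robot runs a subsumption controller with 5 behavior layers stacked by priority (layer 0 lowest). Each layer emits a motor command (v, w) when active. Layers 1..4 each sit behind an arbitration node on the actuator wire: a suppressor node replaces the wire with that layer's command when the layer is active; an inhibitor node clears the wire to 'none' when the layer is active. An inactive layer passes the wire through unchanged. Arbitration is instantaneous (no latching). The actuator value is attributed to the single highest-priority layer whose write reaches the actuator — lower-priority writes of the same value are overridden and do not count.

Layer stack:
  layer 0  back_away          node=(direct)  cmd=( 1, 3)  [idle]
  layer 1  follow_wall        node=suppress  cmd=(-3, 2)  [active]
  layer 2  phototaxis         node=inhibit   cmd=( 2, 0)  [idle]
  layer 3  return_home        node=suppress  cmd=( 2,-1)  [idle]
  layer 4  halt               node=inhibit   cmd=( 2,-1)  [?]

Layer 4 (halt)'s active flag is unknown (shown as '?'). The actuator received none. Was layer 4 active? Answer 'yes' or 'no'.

yes

If layer 4 is active=yes:
  actuator would be none
If layer 4 is active=no:
  actuator would be (-3, 2)
Observed none, so layer 4 was active.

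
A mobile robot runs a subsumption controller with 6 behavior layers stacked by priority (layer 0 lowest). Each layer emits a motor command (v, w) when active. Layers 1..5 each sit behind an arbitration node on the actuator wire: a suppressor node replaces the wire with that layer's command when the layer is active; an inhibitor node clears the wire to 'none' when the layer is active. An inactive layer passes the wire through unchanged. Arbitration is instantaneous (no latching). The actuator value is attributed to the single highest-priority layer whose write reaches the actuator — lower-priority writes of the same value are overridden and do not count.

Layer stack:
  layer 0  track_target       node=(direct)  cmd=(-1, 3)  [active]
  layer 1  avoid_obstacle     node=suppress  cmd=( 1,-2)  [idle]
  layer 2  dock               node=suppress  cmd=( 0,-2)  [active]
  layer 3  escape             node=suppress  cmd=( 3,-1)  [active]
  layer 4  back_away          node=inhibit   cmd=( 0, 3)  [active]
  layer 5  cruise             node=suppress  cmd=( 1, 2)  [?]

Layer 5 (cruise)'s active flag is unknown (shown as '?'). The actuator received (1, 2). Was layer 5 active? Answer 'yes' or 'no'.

If layer 5 is active=yes:
  actuator would be (1, 2)
If layer 5 is active=no:
  actuator would be none
Observed (1, 2), so layer 5 was active.

yes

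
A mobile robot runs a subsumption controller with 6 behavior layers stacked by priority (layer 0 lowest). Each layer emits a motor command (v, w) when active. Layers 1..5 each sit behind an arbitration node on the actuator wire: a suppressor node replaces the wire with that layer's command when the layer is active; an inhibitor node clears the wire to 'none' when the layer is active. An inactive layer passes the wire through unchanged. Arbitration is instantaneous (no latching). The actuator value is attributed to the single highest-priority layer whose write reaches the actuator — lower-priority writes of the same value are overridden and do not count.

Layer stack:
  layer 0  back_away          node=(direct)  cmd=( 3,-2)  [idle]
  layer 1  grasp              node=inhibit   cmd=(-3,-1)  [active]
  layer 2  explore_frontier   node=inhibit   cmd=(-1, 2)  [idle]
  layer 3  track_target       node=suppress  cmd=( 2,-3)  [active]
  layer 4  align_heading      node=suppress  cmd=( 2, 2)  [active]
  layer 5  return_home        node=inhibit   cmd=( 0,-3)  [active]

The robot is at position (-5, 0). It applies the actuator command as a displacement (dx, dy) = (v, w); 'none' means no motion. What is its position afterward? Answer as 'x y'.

[0] back_away off; wire := none
[1] grasp on (inhibit); wire := none
[2] explore_frontier off; pass none
[3] track_target on (suppress); wire := (2, -3)
[4] align_heading on (suppress); wire := (2, 2)
[5] return_home on (inhibit); wire := none
output none
position: (-5, 0) + none = (-5, 0)

-5 0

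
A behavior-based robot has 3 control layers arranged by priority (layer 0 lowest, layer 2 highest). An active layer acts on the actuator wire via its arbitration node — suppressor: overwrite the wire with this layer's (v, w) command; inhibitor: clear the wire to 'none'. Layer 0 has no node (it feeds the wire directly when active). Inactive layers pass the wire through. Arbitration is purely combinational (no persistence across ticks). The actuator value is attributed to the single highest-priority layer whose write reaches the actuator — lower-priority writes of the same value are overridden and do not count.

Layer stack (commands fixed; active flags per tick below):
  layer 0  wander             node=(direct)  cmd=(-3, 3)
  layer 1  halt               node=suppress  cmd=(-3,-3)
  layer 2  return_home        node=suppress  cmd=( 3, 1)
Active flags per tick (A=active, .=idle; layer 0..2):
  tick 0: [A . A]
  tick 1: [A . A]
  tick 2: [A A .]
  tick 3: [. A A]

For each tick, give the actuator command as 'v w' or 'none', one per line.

tick 0:
  L0 wander: active, feeds wire = (-3, 3)
  L1 halt: idle → wire stays (-3, 3)
  L2 return_home: active, suppressor → wire = (3, 1)
  actuator = (3, 1)
tick 1:
  L0 wander: active, feeds wire = (-3, 3)
  L1 halt: idle → wire stays (-3, 3)
  L2 return_home: active, suppressor → wire = (3, 1)
  actuator = (3, 1)
tick 2:
  L0 wander: active, feeds wire = (-3, 3)
  L1 halt: active, suppressor → wire = (-3, -3)
  L2 return_home: idle → wire stays (-3, -3)
  actuator = (-3, -3)
tick 3:
  L0 wander: idle → wire = none
  L1 halt: active, suppressor → wire = (-3, -3)
  L2 return_home: active, suppressor → wire = (3, 1)
  actuator = (3, 1)

3 1
3 1
-3 -3
3 1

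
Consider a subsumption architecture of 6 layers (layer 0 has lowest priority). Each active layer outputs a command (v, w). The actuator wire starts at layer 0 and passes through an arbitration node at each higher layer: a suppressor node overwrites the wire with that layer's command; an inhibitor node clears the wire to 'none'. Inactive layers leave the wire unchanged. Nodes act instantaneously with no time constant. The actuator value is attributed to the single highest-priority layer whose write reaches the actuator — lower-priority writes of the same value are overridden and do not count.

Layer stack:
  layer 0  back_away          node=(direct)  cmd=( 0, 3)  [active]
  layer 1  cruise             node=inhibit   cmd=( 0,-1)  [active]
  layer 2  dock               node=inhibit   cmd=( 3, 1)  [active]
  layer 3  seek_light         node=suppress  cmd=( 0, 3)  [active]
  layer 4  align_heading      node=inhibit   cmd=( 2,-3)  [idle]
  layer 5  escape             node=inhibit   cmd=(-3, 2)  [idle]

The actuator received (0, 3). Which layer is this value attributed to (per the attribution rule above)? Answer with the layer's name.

[0] back_away on; wire := (0, 3)
[1] cruise on (inhibit); wire := none
[2] dock on (inhibit); wire := none
[3] seek_light on (suppress); wire := (0, 3)
[4] align_heading off; pass (0, 3)
[5] escape off; pass (0, 3)
output (0, 3)
last writer: layer 3 = seek_light

seek_light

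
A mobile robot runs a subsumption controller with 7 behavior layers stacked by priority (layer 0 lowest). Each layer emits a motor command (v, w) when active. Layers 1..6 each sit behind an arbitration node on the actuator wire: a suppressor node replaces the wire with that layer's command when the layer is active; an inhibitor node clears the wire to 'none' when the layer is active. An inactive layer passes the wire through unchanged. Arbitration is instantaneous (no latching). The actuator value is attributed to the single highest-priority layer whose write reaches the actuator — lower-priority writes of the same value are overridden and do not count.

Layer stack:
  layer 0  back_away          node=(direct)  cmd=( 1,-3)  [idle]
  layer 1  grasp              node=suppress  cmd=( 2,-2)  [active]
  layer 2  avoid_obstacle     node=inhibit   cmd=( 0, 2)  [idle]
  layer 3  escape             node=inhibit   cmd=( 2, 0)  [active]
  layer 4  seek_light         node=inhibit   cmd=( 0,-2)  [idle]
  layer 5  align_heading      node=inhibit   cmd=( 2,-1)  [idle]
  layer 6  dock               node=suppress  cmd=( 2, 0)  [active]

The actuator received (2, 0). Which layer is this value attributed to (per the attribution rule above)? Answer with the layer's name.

dock

L0 back_away: idle → wire = none
L1 grasp: active, suppressor → wire = (2, -2)
L2 avoid_obstacle: idle → wire stays (2, -2)
L3 escape: active, inhibitor → wire = none
L4 seek_light: idle → wire stays none
L5 align_heading: idle → wire stays none
L6 dock: active, suppressor → wire = (2, 0)
actuator = (2, 0)
last writer: layer 6 = dock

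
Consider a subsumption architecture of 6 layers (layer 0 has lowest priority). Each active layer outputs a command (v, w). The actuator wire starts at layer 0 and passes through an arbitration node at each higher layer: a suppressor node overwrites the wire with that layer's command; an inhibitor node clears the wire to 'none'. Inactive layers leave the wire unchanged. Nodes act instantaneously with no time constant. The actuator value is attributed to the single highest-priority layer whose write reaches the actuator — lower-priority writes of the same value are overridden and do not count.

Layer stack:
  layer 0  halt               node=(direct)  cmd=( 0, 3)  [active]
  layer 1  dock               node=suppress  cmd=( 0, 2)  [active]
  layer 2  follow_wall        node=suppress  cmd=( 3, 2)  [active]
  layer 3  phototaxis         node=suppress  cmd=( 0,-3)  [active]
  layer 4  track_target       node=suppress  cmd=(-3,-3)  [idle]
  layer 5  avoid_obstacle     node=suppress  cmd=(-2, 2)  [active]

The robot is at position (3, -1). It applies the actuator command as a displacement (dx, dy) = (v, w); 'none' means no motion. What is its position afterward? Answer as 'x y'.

layer 0 (halt) active — direct: (0, 3)
layer 1 (dock) active — suppresses: (0, 2)
layer 2 (follow_wall) active — suppresses: (3, 2)
layer 3 (phototaxis) active — suppresses: (0, -3)
layer 4 (track_target) idle — unchanged: (0, -3)
layer 5 (avoid_obstacle) active — suppresses: (-2, 2)
→ actuator (-2, 2)
position: (3, -1) + (-2, 2) = (1, 1)

1 1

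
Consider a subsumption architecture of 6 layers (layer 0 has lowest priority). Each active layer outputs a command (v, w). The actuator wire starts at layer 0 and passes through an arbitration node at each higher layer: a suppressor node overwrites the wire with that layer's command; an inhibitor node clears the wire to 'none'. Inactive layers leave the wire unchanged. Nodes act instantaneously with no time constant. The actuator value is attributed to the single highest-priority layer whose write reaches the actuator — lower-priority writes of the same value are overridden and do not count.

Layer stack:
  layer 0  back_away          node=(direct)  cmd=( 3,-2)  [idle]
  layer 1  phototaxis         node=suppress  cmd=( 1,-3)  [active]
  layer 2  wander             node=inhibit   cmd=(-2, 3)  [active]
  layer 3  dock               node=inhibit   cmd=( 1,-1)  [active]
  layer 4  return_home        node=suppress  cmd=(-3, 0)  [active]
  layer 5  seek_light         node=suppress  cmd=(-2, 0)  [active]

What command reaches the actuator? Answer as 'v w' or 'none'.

L0 back_away: idle → wire = none
L1 phototaxis: active, suppressor → wire = (1, -3)
L2 wander: active, inhibitor → wire = none
L3 dock: active, inhibitor → wire = none
L4 return_home: active, suppressor → wire = (-3, 0)
L5 seek_light: active, suppressor → wire = (-2, 0)
actuator = (-2, 0)

-2 0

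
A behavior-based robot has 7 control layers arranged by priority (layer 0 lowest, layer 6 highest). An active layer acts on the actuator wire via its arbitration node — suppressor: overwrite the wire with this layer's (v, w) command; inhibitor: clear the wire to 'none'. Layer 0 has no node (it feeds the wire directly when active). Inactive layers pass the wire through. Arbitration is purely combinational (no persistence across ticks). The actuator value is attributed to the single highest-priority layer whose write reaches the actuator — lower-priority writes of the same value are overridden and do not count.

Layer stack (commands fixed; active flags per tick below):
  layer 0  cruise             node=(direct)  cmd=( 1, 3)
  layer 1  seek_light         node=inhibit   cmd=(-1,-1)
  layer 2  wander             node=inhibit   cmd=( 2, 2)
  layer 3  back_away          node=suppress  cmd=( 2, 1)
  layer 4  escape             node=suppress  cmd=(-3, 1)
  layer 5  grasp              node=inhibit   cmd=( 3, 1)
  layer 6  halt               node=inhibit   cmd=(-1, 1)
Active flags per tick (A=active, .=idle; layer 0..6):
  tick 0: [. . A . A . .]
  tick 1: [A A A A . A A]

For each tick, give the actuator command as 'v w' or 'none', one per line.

-3 1
none

tick 0:
  layer 0 (cruise) idle — none
  layer 1 (seek_light) idle — unchanged: none
  layer 2 (wander) active — inhibits: none
  layer 3 (back_away) idle — unchanged: none
  layer 4 (escape) active — suppresses: (-3, 1)
  layer 5 (grasp) idle — unchanged: (-3, 1)
  layer 6 (halt) idle — unchanged: (-3, 1)
  → actuator (-3, 1)
tick 1:
  layer 0 (cruise) active — direct: (1, 3)
  layer 1 (seek_light) active — inhibits: none
  layer 2 (wander) active — inhibits: none
  layer 3 (back_away) active — suppresses: (2, 1)
  layer 4 (escape) idle — unchanged: (2, 1)
  layer 5 (grasp) active — inhibits: none
  layer 6 (halt) active — inhibits: none
  → actuator none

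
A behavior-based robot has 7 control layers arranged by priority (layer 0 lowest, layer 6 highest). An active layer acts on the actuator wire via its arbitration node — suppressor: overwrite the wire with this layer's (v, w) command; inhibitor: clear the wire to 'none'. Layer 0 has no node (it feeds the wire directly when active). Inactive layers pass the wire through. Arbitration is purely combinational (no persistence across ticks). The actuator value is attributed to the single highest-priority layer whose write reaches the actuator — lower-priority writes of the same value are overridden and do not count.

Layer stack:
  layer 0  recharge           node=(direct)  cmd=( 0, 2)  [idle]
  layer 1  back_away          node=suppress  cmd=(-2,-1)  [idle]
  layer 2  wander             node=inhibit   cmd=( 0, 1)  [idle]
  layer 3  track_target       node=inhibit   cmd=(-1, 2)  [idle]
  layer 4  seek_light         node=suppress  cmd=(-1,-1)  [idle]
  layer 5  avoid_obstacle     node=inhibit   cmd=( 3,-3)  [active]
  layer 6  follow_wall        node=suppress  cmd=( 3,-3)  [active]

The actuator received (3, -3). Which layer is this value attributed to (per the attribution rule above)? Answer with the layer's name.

layer 0 (recharge) idle — none
layer 1 (back_away) idle — unchanged: none
layer 2 (wander) idle — unchanged: none
layer 3 (track_target) idle — unchanged: none
layer 4 (seek_light) idle — unchanged: none
layer 5 (avoid_obstacle) active — inhibits: none
layer 6 (follow_wall) active — suppresses: (3, -3)
→ actuator (3, -3)
last writer: layer 6 = follow_wall

follow_wall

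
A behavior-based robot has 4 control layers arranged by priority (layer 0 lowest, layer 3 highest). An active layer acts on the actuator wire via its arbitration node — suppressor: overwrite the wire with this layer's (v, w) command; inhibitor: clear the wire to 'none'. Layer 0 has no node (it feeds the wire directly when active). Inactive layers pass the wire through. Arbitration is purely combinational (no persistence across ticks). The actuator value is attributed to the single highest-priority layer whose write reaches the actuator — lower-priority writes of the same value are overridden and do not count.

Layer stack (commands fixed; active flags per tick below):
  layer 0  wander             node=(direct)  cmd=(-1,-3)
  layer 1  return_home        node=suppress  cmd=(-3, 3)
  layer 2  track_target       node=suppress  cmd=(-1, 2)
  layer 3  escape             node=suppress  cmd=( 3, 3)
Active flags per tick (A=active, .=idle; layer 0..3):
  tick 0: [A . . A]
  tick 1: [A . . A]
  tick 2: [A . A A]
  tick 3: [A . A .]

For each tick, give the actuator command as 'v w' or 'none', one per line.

tick 0:
  L0 wander: active, feeds wire = (-1, -3)
  L1 return_home: idle → wire stays (-1, -3)
  L2 track_target: idle → wire stays (-1, -3)
  L3 escape: active, suppressor → wire = (3, 3)
  actuator = (3, 3)
tick 1:
  L0 wander: active, feeds wire = (-1, -3)
  L1 return_home: idle → wire stays (-1, -3)
  L2 track_target: idle → wire stays (-1, -3)
  L3 escape: active, suppressor → wire = (3, 3)
  actuator = (3, 3)
tick 2:
  L0 wander: active, feeds wire = (-1, -3)
  L1 return_home: idle → wire stays (-1, -3)
  L2 track_target: active, suppressor → wire = (-1, 2)
  L3 escape: active, suppressor → wire = (3, 3)
  actuator = (3, 3)
tick 3:
  L0 wander: active, feeds wire = (-1, -3)
  L1 return_home: idle → wire stays (-1, -3)
  L2 track_target: active, suppressor → wire = (-1, 2)
  L3 escape: idle → wire stays (-1, 2)
  actuator = (-1, 2)

3 3
3 3
3 3
-1 2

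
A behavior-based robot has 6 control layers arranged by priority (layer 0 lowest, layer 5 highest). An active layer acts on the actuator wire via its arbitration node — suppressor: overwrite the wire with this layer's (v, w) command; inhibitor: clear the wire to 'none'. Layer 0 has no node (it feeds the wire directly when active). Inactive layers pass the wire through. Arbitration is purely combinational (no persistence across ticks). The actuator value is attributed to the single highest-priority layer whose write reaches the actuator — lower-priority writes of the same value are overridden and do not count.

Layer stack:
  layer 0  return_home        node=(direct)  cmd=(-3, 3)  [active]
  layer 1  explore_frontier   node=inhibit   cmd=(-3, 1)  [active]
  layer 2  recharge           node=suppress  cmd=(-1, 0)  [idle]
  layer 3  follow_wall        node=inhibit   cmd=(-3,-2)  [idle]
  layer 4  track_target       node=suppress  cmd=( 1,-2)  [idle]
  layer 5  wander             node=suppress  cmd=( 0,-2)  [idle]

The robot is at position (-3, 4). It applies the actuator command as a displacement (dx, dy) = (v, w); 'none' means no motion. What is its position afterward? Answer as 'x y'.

-3 4

layer 0 (return_home) active — direct: (-3, 3)
layer 1 (explore_frontier) active — inhibits: none
layer 2 (recharge) idle — unchanged: none
layer 3 (follow_wall) idle — unchanged: none
layer 4 (track_target) idle — unchanged: none
layer 5 (wander) idle — unchanged: none
→ actuator none
position: (-3, 4) + none = (-3, 4)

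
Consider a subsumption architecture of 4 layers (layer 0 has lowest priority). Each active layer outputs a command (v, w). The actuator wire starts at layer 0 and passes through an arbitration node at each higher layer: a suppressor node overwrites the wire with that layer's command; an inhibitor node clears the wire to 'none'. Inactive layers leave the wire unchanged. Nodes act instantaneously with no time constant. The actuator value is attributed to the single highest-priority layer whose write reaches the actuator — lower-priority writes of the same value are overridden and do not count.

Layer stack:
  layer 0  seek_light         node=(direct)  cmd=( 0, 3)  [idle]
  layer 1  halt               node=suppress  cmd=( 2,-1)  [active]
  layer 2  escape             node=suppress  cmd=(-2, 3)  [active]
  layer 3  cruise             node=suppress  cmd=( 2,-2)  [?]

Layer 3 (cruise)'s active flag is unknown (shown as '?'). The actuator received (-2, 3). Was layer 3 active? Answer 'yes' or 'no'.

If layer 3 is active=yes:
  actuator would be (2, -2)
If layer 3 is active=no:
  actuator would be (-2, 3)
Observed (-2, 3), so layer 3 was idle.

no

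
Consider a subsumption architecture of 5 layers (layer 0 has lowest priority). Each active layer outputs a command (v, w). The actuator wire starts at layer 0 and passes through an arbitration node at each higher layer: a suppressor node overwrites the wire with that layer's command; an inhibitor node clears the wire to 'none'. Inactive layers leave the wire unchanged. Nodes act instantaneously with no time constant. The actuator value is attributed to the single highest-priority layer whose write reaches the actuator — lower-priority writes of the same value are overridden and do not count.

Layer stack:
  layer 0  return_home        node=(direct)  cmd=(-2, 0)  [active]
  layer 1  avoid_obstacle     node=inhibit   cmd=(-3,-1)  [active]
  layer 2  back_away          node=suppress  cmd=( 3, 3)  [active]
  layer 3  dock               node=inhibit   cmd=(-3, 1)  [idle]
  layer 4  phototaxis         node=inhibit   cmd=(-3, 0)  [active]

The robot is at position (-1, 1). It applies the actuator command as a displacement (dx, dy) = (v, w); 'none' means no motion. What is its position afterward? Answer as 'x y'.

L0 return_home: active, feeds wire = (-2, 0)
L1 avoid_obstacle: active, inhibitor → wire = none
L2 back_away: active, suppressor → wire = (3, 3)
L3 dock: idle → wire stays (3, 3)
L4 phototaxis: active, inhibitor → wire = none
actuator = none
position: (-1, 1) + none = (-1, 1)

-1 1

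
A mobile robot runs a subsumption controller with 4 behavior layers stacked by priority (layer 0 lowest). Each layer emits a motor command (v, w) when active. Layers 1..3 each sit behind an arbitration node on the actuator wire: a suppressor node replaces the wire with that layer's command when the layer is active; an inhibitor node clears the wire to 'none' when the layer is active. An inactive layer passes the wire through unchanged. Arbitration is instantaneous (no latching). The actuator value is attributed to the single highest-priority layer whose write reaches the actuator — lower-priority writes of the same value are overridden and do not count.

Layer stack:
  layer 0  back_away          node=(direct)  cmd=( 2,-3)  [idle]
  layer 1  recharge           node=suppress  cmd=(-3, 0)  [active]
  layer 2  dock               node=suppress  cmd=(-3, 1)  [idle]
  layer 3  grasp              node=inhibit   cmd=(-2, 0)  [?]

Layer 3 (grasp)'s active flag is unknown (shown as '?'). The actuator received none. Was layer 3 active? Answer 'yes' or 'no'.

If layer 3 is active=yes:
  actuator would be none
If layer 3 is active=no:
  actuator would be (-3, 0)
Observed none, so layer 3 was active.

yes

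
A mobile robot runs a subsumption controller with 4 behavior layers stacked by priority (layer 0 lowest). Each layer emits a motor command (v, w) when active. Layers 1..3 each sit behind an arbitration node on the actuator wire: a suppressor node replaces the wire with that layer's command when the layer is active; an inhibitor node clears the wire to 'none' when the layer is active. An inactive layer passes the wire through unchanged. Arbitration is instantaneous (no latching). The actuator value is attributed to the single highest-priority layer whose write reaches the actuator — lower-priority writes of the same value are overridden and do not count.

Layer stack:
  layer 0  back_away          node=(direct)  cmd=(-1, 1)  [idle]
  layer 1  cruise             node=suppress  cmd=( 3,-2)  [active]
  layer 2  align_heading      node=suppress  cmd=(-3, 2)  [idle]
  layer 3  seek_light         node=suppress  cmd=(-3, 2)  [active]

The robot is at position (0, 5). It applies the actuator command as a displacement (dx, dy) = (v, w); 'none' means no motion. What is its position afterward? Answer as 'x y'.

L0 back_away: idle → wire = none
L1 cruise: active, suppressor → wire = (3, -2)
L2 align_heading: idle → wire stays (3, -2)
L3 seek_light: active, suppressor → wire = (-3, 2)
actuator = (-3, 2)
position: (0, 5) + (-3, 2) = (-3, 7)

-3 7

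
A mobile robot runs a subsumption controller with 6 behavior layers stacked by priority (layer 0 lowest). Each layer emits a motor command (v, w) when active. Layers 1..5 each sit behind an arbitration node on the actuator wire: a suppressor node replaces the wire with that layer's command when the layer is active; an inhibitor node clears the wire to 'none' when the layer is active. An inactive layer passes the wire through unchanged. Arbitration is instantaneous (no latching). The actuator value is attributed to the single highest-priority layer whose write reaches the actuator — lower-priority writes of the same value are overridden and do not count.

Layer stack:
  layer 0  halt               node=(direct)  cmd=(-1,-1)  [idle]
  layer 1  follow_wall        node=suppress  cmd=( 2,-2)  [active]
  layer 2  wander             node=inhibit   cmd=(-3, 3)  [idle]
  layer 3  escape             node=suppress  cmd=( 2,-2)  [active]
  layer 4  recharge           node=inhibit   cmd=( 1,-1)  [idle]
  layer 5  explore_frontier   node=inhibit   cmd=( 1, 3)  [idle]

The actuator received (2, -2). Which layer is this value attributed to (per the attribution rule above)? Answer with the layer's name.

escape

[0] halt off; wire := none
[1] follow_wall on (suppress); wire := (2, -2)
[2] wander off; pass (2, -2)
[3] escape on (suppress); wire := (2, -2)
[4] recharge off; pass (2, -2)
[5] explore_frontier off; pass (2, -2)
output (2, -2)
last writer: layer 3 = escape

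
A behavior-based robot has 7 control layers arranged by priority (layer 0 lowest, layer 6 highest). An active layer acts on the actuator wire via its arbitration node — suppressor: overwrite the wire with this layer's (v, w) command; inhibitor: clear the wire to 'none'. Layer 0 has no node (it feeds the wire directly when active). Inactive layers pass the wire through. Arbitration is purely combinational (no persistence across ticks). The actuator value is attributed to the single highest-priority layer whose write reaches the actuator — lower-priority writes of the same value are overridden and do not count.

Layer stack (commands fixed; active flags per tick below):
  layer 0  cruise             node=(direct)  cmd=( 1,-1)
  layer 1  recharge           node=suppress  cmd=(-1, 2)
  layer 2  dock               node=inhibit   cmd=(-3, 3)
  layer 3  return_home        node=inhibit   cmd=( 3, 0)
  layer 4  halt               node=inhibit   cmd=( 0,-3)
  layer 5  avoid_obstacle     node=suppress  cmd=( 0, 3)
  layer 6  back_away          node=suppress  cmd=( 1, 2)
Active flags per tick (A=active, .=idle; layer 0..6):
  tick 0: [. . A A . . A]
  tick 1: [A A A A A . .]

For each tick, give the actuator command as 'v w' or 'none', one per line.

1 2
none

tick 0:
  layer 0 (cruise) idle — none
  layer 1 (recharge) idle — unchanged: none
  layer 2 (dock) active — inhibits: none
  layer 3 (return_home) active — inhibits: none
  layer 4 (halt) idle — unchanged: none
  layer 5 (avoid_obstacle) idle — unchanged: none
  layer 6 (back_away) active — suppresses: (1, 2)
  → actuator (1, 2)
tick 1:
  layer 0 (cruise) active — direct: (1, -1)
  layer 1 (recharge) active — suppresses: (-1, 2)
  layer 2 (dock) active — inhibits: none
  layer 3 (return_home) active — inhibits: none
  layer 4 (halt) active — inhibits: none
  layer 5 (avoid_obstacle) idle — unchanged: none
  layer 6 (back_away) idle — unchanged: none
  → actuator none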